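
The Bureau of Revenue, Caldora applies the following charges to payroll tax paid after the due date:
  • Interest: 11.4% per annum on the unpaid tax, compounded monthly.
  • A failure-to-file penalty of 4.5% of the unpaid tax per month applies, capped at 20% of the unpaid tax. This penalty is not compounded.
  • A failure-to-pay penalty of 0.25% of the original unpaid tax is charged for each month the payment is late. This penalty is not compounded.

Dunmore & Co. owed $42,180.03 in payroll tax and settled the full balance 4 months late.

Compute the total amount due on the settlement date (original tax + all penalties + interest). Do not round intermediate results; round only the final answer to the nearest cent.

$51,820.06

Failure-to-file: 4 × 4.5% × $42,180.03 = $7,592.41… (under the 20% cap)
Failure-to-pay penalty: 4 × 0.25% × $42,180.03 = $421.80…
Interest (11.4%/yr ÷ 12 = 0.95%/month): $42,180.03 × ((1 + 0.0095)^4 − 1) = $1,625.8266…
Total = $42,180.03 + $8,014.2057 + $1,625.8266… = $51,820.06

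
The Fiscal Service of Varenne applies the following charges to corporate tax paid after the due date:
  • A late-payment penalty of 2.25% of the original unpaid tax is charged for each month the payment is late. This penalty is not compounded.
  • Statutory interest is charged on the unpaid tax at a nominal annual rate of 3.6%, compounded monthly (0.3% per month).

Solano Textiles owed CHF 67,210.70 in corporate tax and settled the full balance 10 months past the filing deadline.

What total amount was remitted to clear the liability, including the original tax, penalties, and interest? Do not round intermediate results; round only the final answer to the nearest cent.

CHF 84,376.87

Late-payment penalty = 2.25% × CHF 67,210.70 × 10 mo = CHF 15,122.41…
Interest: CHF 67,210.70 × ((1 + 0.003)^10 − 1) = CHF 67,210.70 × 0.0304083… = CHF 2,043.7602…
Total = CHF 67,210.70 + CHF 15,122.4075 + CHF 2,043.7602… = CHF 84,376.87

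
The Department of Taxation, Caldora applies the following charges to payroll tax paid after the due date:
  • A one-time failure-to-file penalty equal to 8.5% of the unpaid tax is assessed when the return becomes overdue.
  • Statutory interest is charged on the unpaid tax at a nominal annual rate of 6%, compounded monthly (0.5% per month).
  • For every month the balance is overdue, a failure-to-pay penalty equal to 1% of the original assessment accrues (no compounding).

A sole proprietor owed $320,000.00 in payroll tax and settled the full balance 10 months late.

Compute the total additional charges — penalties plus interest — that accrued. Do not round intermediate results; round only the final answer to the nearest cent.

$75,564.84

Failure-to-file penalty: 8.5% × $320,000.00 = $27,200.00
Failure-to-pay penalty: 10 × 1% × $320,000.00 = $32,000.00
Interest: $320,000.00 × ((1 + 0.005)^10 − 1) = $320,000.00 × 0.0511401… = $16,364.8423…
Penalties + interest = $59,200.0000 + $16,364.8423… = $75,564.84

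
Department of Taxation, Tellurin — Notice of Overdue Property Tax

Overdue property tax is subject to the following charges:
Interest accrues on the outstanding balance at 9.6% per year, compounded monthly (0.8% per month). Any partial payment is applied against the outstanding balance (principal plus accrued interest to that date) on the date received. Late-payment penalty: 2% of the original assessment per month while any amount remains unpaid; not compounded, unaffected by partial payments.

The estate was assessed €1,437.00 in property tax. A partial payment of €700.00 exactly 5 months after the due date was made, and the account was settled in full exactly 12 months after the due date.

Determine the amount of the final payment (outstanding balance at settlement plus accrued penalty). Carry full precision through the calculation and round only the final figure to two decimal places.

Balance at month 5: €1,437.0000 × (1 + 0.008)^5 = €1,495.4071…
After €700.00 payment: €1,495.4071… − €700.00 = €795.4071…
Balance at month 12: €795.4071… × (1 + 0.008)^7 = €841.0333…
Penalty: 12 × 2% × €1,437.00 = €344.88
Final settlement = outstanding balance + penalty = €841.0333… + €344.88 = €1,185.91

€1,185.91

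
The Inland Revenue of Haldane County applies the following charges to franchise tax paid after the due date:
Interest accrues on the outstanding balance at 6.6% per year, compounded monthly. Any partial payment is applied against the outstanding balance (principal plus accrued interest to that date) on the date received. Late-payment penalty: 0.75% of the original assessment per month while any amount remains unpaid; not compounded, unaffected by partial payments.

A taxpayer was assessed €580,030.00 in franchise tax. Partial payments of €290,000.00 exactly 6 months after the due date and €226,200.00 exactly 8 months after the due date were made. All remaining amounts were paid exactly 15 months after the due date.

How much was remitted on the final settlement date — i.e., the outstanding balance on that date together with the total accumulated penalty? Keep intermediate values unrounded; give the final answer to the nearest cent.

€155,294.20

Monthly rate = 6.6% ÷ 12 = 0.55%
Balance at month 6: €580,030.0000 × (1 + 0.0055)^6 = €599,436.1166…
After €290,000.00 payment: €599,436.1166… − €290,000.00 = €309,436.1166…
Balance at month 8: €309,436.1166… × (1 + 0.0055)^2 = €312,849.2744…
After €226,200.00 payment: €312,849.2744… − €226,200.00 = €86,649.2744…
Balance at month 15: €86,649.2744… × (1 + 0.0055)^7 = €90,040.8227…
Penalty: 15 × 0.75% × €580,030.00 = €65,253.38…
Final settlement = outstanding balance + penalty = €90,040.8227… + €65,253.38… = €155,294.20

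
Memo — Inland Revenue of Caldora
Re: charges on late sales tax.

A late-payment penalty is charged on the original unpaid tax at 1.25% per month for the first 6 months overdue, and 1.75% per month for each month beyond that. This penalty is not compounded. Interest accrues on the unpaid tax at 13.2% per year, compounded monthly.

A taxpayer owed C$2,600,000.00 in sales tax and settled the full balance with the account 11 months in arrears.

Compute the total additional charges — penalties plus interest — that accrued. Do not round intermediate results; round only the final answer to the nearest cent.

C$754,986.76

Penalty, months 1–6: 6 × 1.25% × C$2,600,000.00 = C$195,000.00
Penalty, months 7–11: 5 × 1.75% × C$2,600,000.00 = C$227,500.00
Interest (13.2%/yr ÷ 12 = 1.1%/month): C$2,600,000.00 × ((1 + 0.011)^11 − 1) = C$332,486.7566…
Penalties + interest = C$422,500.0000 + C$332,486.7566… = C$754,986.76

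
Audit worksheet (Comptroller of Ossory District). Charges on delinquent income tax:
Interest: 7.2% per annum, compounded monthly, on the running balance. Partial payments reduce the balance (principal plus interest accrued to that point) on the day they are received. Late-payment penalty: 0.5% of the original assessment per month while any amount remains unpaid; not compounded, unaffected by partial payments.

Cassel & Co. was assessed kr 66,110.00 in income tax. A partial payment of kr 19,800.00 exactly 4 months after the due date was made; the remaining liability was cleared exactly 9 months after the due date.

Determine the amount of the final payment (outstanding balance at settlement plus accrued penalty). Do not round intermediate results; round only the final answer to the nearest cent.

kr 52,340.61

Monthly rate = 7.2% ÷ 12 = 0.6%
Balance at month 4: kr 66,110.0000 × (1 + 0.006)^4 = kr 67,710.9770…
After kr 19,800.00 payment: kr 67,710.9770… − kr 19,800.00 = kr 47,910.9770…
Balance at month 9: kr 47,910.9770… × (1 + 0.006)^5 = kr 49,365.6580…
Penalty: 9 × 0.5% × kr 66,110.00 = kr 2,974.95
Final settlement = outstanding balance + penalty = kr 49,365.6580… + kr 2,974.95 = kr 52,340.61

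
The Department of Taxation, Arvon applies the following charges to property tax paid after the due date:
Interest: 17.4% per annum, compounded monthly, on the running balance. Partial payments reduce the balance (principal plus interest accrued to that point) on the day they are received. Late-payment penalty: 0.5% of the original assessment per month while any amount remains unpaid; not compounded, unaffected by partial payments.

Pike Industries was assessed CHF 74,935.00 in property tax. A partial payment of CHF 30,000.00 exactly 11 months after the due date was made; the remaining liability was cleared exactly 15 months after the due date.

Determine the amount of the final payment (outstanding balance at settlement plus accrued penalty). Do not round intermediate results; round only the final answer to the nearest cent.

Monthly rate = 17.4% ÷ 12 = 1.45%
Balance at month 11: CHF 74,935.0000 × (1 + 0.0145)^11 = CHF 87,792.4718…
After CHF 30,000.00 payment: CHF 87,792.4718… − CHF 30,000.00 = CHF 57,792.4718…
Balance at month 15: CHF 57,792.4718… × (1 + 0.0145)^4 = CHF 61,218.0477…
Penalty: 15 × 0.5% × CHF 74,935.00 = CHF 5,620.13…
Final settlement = outstanding balance + penalty = CHF 61,218.0477… + CHF 5,620.13… = CHF 66,838.17

CHF 66,838.17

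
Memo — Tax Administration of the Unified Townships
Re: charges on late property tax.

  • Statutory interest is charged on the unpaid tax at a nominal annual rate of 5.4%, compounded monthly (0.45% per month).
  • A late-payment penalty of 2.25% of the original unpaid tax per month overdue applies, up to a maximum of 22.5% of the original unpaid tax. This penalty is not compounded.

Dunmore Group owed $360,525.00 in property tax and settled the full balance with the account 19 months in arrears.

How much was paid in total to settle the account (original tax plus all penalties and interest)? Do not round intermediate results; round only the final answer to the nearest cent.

$473,748.84

Penalty (uncapped): 19 × 2.25% × $360,525.00 = $154,124.44…; cap = 22.5% × $360,525.00 = $81,118.13… → penalty = $81,118.13…
Interest: $360,525.00 × ((1 + 0.0045)^19 − 1) = $360,525.00 × 0.0890527… = $32,105.7107…
Total = $360,525.00 + $81,118.1250 + $32,105.7107… = $473,748.84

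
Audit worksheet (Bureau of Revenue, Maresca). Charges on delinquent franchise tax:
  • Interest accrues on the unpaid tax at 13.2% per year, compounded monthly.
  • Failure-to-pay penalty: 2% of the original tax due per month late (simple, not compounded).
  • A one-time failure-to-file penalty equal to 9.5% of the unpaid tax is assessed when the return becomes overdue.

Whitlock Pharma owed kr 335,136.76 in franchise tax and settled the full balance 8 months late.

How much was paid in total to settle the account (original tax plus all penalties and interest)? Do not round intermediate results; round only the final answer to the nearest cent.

kr 451,249.44

Failure-to-file penalty: 9.5% × kr 335,136.76 = kr 31,837.99…
Failure-to-pay penalty: 8 × 2% × kr 335,136.76 = kr 53,621.88…
Interest (13.2%/yr ÷ 12 = 1.1%/month): kr 335,136.76 × ((1 + 0.011)^8 − 1) = kr 30,652.8045…
Total = kr 335,136.76 + kr 85,459.8738 + kr 30,652.8045… = kr 451,249.44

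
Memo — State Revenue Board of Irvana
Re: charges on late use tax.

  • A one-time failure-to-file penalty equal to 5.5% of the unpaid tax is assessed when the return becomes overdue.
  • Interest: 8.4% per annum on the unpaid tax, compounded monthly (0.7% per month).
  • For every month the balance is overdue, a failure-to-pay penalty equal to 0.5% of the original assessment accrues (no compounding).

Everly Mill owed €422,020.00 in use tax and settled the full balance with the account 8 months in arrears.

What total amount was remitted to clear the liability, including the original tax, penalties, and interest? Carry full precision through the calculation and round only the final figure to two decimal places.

€486,332.21

Failure-to-file penalty: 5.5% × €422,020.00 = €23,211.10
Failure-to-pay penalty: 8 × 0.5% × €422,020.00 = €16,880.80
Interest: €422,020.00 × ((1 + 0.007)^8 − 1) = €422,020.00 × 0.0573914… = €24,220.3089…
Total = €422,020.00 + €40,091.9000 + €24,220.3089… = €486,332.21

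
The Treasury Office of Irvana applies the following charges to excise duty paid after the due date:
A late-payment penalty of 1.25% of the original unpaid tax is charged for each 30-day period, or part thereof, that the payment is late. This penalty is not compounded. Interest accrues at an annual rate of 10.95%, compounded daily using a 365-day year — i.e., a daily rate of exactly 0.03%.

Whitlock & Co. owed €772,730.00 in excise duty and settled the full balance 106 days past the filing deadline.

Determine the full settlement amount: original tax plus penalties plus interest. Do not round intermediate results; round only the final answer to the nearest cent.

Penalty periods: ⌈106/30⌉ = 4; penalty = 4 × 1.25% × €772,730.00 = €38,636.50
Interest: €772,730.00 × ((1 + 0.0003)^106 − 1) = €772,730.00 × 0.03230610… = €24,963.8921…
Total = €772,730.00 + €38,636.5000 + €24,963.8921… = €836,330.39

€836,330.39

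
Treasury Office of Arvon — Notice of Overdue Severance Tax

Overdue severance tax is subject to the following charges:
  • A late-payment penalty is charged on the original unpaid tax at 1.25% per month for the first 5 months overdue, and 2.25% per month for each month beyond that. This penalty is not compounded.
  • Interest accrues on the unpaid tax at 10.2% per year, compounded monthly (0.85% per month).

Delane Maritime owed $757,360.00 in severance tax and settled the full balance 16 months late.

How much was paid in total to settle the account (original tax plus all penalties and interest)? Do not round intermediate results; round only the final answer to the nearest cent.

$1,101,976.68

Penalty, months 1–5: 5 × 1.25% × $757,360.00 = $47,335.00
Penalty, months 6–16: 11 × 2.25% × $757,360.00 = $187,446.60
Interest: $757,360.00 × ((1 + 0.0085)^16 − 1) = $757,360.00 × 0.1450236… = $109,835.0793…
Total = $757,360.00 + $234,781.6000 + $109,835.0793… = $1,101,976.68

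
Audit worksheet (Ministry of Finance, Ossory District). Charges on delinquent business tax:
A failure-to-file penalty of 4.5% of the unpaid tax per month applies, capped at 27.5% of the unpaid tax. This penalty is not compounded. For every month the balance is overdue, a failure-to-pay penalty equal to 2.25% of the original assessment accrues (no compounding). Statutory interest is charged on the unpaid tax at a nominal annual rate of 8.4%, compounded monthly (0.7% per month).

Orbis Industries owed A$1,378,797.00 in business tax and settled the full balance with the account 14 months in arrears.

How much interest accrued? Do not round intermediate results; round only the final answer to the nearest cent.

A$141,445.67

Interest: A$1,378,797.00 × ((1 + 0.007)^14 − 1) = A$1,378,797.00 × 0.1025863… = A$141,445.6681…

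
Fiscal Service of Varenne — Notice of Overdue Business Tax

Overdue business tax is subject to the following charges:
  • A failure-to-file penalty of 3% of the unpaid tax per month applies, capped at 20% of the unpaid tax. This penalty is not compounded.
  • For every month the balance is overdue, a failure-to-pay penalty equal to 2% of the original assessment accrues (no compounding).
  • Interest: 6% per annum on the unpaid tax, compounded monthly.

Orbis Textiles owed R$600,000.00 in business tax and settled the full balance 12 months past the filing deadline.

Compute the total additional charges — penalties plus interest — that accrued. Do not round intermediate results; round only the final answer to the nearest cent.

R$301,006.69

Failure-to-file: 12 × 3% × R$600,000.00 = R$216,000.00, capped at 20% × R$600,000.00 = R$120,000.00
Failure-to-pay penalty: 12 × 2% × R$600,000.00 = R$144,000.00
Interest (6%/yr ÷ 12 = 0.5%/month): R$600,000.00 × ((1 + 0.005)^12 − 1) = R$37,006.6871…
Penalties + interest = R$264,000.0000 + R$37,006.6871… = R$301,006.69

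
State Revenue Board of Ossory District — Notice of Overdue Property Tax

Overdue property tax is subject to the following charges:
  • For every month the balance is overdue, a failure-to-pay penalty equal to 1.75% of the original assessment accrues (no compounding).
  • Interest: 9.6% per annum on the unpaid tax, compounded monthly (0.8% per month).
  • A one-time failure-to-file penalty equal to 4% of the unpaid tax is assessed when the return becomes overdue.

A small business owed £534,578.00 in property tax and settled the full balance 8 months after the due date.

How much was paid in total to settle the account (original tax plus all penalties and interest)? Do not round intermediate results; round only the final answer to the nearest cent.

Failure-to-file penalty: 4% × £534,578.00 = £21,383.12
Failure-to-pay penalty = 1.75% × £534,578.00 × 8 mo = £74,840.92
Interest: £534,578.00 × ((1 + 0.008)^8 − 1) = £534,578.00 × 0.0658210… = £35,186.4375…
Total = £534,578.00 + £96,224.0400 + £35,186.4375… = £665,988.48

£665,988.48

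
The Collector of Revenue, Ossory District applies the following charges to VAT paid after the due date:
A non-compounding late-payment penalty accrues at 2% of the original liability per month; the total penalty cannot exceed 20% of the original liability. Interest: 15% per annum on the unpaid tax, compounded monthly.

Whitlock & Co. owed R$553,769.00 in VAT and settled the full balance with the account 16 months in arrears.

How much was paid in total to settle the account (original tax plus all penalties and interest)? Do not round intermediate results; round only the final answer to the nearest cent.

Penalty (uncapped): 16 × 2% × R$553,769.00 = R$177,206.08; cap = 20% × R$553,769.00 = R$110,753.80 → penalty = R$110,753.80
Interest (15%/yr ÷ 12 = 1.25%/month): R$553,769.00 × ((1 + 0.0125)^16 − 1) = R$121,768.0149…
Total = R$553,769.00 + R$110,753.8000 + R$121,768.0149… = R$786,290.81

R$786,290.81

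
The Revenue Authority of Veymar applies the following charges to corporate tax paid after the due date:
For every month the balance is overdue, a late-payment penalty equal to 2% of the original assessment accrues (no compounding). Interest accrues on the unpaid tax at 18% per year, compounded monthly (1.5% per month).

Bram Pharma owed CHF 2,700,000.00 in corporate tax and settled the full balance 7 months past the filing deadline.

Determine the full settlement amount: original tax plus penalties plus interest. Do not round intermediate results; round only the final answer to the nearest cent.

Late-payment penalty: 7 × 2% × CHF 2,700,000.00 = CHF 378,000.00
Interest: CHF 2,700,000.00 × ((1 + 0.015)^7 − 1) = CHF 2,700,000.00 × 0.1098449… = CHF 296,581.2648…
Total = CHF 2,700,000.00 + CHF 378,000.0000 + CHF 296,581.2648… = CHF 3,374,581.26

CHF 3,374,581.26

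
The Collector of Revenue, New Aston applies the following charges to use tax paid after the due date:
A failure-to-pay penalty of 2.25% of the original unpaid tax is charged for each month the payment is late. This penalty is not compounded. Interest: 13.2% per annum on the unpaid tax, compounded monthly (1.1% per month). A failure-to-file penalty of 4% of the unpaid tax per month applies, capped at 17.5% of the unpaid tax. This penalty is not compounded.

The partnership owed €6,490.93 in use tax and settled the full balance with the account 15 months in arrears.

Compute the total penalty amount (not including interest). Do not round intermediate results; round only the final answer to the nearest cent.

Failure-to-file: 15 × 4% × €6,490.93 = €3,894.56…, capped at 17.5% × €6,490.93 = €1,135.91…
Failure-to-pay penalty: 15 × 2.25% × €6,490.93 = €2,190.69…
Total penalty = €1,135.91… + €2,190.69… = €3,326.60

€3,326.60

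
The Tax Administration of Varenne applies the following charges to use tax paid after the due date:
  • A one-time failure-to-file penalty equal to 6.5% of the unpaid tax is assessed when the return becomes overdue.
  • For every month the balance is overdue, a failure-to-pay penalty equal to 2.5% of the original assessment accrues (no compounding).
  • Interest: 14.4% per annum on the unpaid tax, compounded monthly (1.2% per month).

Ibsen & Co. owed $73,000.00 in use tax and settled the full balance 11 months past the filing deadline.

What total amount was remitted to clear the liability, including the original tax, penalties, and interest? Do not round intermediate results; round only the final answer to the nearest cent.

$108,055.48

Failure-to-file penalty: 6.5% × $73,000.00 = $4,745.00
Failure-to-pay penalty: 11 × 2.5% × $73,000.00 = $20,075.00
Interest: $73,000.00 × ((1 + 0.012)^11 − 1) = $73,000.00 × 0.1402121… = $10,235.4818…
Total = $73,000.00 + $24,820.0000 + $10,235.4818… = $108,055.48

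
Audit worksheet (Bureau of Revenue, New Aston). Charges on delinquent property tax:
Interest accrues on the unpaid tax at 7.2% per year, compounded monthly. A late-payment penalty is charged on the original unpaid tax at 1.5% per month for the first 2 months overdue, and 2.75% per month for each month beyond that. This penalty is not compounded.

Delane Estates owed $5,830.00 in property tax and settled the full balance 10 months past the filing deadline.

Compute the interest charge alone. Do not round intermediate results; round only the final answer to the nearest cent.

Interest (7.2%/yr ÷ 12 = 0.6%/month): $5,830.00 × ((1 + 0.006)^10 − 1) = $359.3973…

$359.40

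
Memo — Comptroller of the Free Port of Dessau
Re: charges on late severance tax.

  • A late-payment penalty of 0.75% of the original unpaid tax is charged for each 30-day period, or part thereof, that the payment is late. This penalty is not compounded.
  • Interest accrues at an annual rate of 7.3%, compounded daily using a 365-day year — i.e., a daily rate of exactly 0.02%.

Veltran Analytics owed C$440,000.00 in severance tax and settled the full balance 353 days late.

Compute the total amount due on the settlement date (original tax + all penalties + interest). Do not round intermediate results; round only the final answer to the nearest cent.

C$511,783.49

Penalty periods: ⌈353/30⌉ = 12; penalty = 12 × 0.75% × C$440,000.00 = C$39,600.00
Interest: C$440,000.00 × ((1 + 0.0002)^353 − 1) = C$440,000.00 × 0.07314430… = C$32,183.4937…
Total = C$440,000.00 + C$39,600.0000 + C$32,183.4937… = C$511,783.49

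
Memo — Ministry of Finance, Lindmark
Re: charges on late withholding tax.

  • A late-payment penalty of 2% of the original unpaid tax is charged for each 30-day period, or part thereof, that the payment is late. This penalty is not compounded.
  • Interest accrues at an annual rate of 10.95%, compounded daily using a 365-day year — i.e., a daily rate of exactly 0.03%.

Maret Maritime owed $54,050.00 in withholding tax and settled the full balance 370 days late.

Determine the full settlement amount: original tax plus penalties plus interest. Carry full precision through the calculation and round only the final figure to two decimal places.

Penalty periods: ⌈370/30⌉ = 13; penalty = 13 × 2% × $54,050.00 = $14,053.00
Interest: $54,050.00 × ((1 + 0.0003)^370 − 1) = $54,050.00 × 0.11737631… = $6,344.1893…
Total = $54,050.00 + $14,053.0000 + $6,344.1893… = $74,447.19

$74,447.19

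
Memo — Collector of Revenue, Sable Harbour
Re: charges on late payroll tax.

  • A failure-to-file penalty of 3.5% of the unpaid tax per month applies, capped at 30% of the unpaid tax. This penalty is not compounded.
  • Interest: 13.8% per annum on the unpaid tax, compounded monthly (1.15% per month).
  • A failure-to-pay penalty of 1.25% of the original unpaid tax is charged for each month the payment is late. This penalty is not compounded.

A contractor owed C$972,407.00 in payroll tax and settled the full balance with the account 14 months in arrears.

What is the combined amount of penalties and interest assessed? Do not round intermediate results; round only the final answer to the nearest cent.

Failure-to-file: 14 × 3.5% × C$972,407.00 = C$476,479.43, capped at 30% × C$972,407.00 = C$291,722.10
Failure-to-pay penalty = 1.25% × C$972,407.00 × 14 mo = C$170,171.23…
Interest: C$972,407.00 × ((1 + 0.0115)^14 − 1) = C$972,407.00 × 0.1736063… = C$168,815.9481…
Penalties + interest = C$461,893.3250 + C$168,815.9481… = C$630,709.27

C$630,709.27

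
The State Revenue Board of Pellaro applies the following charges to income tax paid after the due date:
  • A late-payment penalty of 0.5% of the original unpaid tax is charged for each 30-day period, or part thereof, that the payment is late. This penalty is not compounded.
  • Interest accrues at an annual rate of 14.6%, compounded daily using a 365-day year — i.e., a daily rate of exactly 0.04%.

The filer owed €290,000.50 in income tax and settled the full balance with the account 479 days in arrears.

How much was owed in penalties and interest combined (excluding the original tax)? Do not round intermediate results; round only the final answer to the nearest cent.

Penalty periods: ⌈479/30⌉ = 16; penalty = 16 × 0.5% × €290,000.50 = €23,200.04
Interest: €290,000.50 × ((1 + 0.0004)^479 − 1) = €290,000.50 × 0.21113955… = €61,230.5740…
Penalties + interest = €23,200.0400 + €61,230.5740… = €84,430.61

€84,430.61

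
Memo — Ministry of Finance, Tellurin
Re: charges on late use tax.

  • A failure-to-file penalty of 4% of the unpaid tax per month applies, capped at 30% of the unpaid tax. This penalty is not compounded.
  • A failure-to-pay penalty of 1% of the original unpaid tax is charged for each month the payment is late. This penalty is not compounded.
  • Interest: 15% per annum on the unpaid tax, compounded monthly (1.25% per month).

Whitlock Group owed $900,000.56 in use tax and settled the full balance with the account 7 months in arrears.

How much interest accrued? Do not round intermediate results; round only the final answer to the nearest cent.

Interest: $900,000.56 × ((1 + 0.0125)^7 − 1) = $900,000.56 × 0.0908505… = $81,765.4741…

$81,765.47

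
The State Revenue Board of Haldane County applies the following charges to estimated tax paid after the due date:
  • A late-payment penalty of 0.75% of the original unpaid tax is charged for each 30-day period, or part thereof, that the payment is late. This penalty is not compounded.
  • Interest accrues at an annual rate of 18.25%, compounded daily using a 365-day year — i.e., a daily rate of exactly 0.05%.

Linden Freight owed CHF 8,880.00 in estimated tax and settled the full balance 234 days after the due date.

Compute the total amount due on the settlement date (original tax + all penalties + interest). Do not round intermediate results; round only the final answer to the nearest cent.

Penalty periods: ⌈234/30⌉ = 8; penalty = 8 × 0.75% × CHF 8,880.00 = CHF 532.80
Interest: CHF 8,880.00 × ((1 + 0.0005)^234 − 1) = CHF 8,880.00 × 0.12408656… = CHF 1,101.8887…
Total = CHF 8,880.00 + CHF 532.8000 + CHF 1,101.8887… = CHF 10,514.69

CHF 10,514.69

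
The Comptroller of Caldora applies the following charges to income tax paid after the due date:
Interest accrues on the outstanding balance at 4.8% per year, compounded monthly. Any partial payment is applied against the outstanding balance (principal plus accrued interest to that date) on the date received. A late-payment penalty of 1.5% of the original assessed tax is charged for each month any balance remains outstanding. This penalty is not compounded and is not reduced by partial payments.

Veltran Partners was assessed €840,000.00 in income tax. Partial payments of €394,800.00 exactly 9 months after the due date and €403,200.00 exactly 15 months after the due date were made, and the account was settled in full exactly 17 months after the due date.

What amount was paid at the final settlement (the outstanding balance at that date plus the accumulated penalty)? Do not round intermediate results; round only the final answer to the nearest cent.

Monthly rate = 4.8% ÷ 12 = 0.4%
Balance at month 9: €840,000.0000 × (1 + 0.004)^9 = €870,728.3830…
After €394,800.00 payment: €870,728.3830… − €394,800.00 = €475,928.3830…
Balance at month 15: €475,928.3830… × (1 + 0.004)^6 = €487,465.4981…
After €403,200.00 payment: €487,465.4981… − €403,200.00 = €84,265.4981…
Balance at month 17: €84,265.4981… × (1 + 0.004)^2 = €84,940.9703…
Penalty: 17 × 1.5% × €840,000.00 = €214,200.00
Final settlement = outstanding balance + penalty = €84,940.9703… + €214,200.00 = €299,140.97

€299,140.97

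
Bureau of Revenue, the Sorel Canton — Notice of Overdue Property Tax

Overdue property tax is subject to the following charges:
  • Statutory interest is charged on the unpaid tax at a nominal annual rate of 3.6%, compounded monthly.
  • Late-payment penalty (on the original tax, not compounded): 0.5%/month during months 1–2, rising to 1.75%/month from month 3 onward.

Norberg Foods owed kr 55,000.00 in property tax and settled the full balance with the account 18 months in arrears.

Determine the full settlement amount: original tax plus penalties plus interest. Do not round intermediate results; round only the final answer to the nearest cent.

kr 73,996.96

Penalty, months 1–2: 2 × 0.5% × kr 55,000.00 = kr 550.00
Penalty, months 3–18: 16 × 1.75% × kr 55,000.00 = kr 15,400.00
Interest (3.6%/yr ÷ 12 = 0.3%/month): kr 55,000.00 × ((1 + 0.003)^18 − 1) = kr 3,046.9605…
Total = kr 55,000.00 + kr 15,950.0000 + kr 3,046.9605… = kr 73,996.96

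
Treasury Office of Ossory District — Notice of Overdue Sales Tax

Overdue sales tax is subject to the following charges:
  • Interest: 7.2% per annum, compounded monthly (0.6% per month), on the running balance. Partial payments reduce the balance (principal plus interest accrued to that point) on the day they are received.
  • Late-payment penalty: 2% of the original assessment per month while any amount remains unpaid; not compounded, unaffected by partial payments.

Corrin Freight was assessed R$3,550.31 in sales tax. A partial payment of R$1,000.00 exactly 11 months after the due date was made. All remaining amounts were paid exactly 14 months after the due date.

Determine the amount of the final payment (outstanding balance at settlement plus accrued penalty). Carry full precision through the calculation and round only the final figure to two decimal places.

Balance at month 11: R$3,550.3100 × (1 + 0.006)^11 = R$3,791.7881…
After R$1,000.00 payment: R$3,791.7881… − R$1,000.00 = R$2,791.7881…
Balance at month 14: R$2,791.7881… × (1 + 0.006)^3 = R$2,842.3424…
Penalty: 14 × 2% × R$3,550.31 = R$994.09…
Final settlement = outstanding balance + penalty = R$2,842.3424… + R$994.09… = R$3,836.43

R$3,836.43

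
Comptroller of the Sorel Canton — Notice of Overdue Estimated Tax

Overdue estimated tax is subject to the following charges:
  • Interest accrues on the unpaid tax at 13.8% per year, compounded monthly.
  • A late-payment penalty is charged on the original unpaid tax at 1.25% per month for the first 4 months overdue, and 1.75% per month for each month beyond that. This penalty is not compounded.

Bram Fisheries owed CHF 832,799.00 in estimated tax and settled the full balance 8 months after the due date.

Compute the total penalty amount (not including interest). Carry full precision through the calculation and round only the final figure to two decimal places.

Penalty, months 1–4: 4 × 1.25% × CHF 832,799.00 = CHF 41,639.95
Penalty, months 5–8: 4 × 1.75% × CHF 832,799.00 = CHF 58,295.93
Total penalty = CHF 41,639.95 + CHF 58,295.93 = CHF 99,935.88

CHF 99,935.88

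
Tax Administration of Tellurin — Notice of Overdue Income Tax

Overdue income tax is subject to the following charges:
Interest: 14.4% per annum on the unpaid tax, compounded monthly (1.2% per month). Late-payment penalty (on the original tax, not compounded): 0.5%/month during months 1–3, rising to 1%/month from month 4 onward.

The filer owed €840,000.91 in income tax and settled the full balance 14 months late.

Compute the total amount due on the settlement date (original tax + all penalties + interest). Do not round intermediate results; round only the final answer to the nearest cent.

€1,097,674.76

Penalty, months 1–3: 3 × 0.5% × €840,000.91 = €12,600.01…
Penalty, months 4–14: 11 × 1% × €840,000.91 = €92,400.10…
Interest: €840,000.91 × ((1 + 0.012)^14 − 1) = €840,000.91 × 0.1817543… = €152,673.7404…
Total = €840,000.91 + €105,000.1138… + €152,673.7404… = €1,097,674.76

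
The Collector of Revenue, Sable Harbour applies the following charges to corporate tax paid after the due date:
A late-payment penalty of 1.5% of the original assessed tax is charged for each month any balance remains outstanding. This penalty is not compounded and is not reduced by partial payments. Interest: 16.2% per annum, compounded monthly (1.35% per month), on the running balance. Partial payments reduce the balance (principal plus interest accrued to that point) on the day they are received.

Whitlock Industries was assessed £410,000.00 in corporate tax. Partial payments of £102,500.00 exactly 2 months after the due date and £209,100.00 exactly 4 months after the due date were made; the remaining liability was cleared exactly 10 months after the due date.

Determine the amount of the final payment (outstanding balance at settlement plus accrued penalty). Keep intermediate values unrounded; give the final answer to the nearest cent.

£189,609.93

Balance at month 2: £410,000.0000 × (1 + 0.0135)^2 = £421,144.7225
After £102,500.00 payment: £421,144.7225 − £102,500.00 = £318,644.7225
Balance at month 4: £318,644.7225 × (1 + 0.0135)^2 = £327,306.2030…
After £209,100.00 payment: £327,306.2030… − £209,100.00 = £118,206.2030…
Balance at month 10: £118,206.2030… × (1 + 0.0135)^6 = £128,109.9275…
Penalty: 10 × 1.5% × £410,000.00 = £61,500.00
Final settlement = outstanding balance + penalty = £128,109.9275… + £61,500.00 = £189,609.93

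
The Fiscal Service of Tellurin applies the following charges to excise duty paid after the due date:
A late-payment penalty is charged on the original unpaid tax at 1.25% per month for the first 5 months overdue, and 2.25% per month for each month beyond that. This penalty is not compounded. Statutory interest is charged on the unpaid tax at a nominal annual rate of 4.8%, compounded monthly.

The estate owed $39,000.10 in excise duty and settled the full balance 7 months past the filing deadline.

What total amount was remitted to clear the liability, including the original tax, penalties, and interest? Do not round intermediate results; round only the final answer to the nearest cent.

Penalty, months 1–5: 5 × 1.25% × $39,000.10 = $2,437.51…
Penalty, months 6–7: 2 × 2.25% × $39,000.10 = $1,755.00…
Interest (4.8%/yr ÷ 12 = 0.4%/month): $39,000.10 × ((1 + 0.004)^7 − 1) = $1,105.1945…
Total = $39,000.10 + $4,192.5108… + $1,105.1945… = $44,297.81

$44,297.81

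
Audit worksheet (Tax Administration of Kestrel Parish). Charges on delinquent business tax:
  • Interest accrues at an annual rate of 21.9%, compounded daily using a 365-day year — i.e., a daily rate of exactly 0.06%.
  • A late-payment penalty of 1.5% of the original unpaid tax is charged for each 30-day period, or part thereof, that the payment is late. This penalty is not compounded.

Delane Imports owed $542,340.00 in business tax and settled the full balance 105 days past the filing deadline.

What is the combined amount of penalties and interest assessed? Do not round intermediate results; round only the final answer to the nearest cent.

$67,796.14

Penalty periods: ⌈105/30⌉ = 4; penalty = 4 × 1.5% × $542,340.00 = $32,540.40
Interest: $542,340.00 × ((1 + 0.0006)^105 − 1) = $542,340.00 × 0.06500672… = $35,255.7437…
Penalties + interest = $32,540.4000 + $35,255.7437… = $67,796.14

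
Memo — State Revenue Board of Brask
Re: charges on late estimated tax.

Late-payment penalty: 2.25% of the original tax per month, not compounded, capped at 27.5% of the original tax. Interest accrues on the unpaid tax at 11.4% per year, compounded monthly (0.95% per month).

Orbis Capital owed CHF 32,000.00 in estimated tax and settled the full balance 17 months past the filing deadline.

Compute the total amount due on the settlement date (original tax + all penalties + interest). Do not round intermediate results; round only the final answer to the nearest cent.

Penalty (uncapped): 17 × 2.25% × CHF 32,000.00 = CHF 12,240.00; cap = 27.5% × CHF 32,000.00 = CHF 8,800.00 → penalty = CHF 8,800.00
Interest: CHF 32,000.00 × ((1 + 0.0095)^17 − 1) = CHF 32,000.00 × 0.1743769… = CHF 5,580.0604…
Total = CHF 32,000.00 + CHF 8,800.0000 + CHF 5,580.0604… = CHF 46,380.06

CHF 46,380.06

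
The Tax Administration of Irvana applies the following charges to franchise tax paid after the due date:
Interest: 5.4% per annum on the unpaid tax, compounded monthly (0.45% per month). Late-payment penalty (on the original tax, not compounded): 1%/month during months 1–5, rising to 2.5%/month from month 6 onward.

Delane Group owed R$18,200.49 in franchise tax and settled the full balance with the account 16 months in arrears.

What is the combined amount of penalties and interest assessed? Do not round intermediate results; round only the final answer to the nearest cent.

R$7,270.76

Penalty, months 1–5: 5 × 1% × R$18,200.49 = R$910.02…
Penalty, months 6–16: 11 × 2.5% × R$18,200.49 = R$5,005.13…
Interest: R$18,200.49 × ((1 + 0.0045)^16 − 1) = R$18,200.49 × 0.0744818… = R$1,355.6050…
Penalties + interest = R$5,915.1593… + R$1,355.6050… = R$7,270.76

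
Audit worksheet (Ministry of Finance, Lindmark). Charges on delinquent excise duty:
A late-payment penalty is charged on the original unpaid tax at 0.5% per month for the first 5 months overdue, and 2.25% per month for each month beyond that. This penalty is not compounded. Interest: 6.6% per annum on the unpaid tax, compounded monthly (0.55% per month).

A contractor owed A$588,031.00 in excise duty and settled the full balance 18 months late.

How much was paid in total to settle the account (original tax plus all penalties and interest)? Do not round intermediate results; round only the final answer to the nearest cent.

Penalty, months 1–5: 5 × 0.5% × A$588,031.00 = A$14,700.78…
Penalty, months 6–18: 13 × 2.25% × A$588,031.00 = A$171,999.07…
Interest: A$588,031.00 × ((1 + 0.0055)^18 − 1) = A$588,031.00 × 0.1037669… = A$61,018.1279…
Total = A$588,031.00 + A$186,699.8425 + A$61,018.1279… = A$835,748.97

A$835,748.97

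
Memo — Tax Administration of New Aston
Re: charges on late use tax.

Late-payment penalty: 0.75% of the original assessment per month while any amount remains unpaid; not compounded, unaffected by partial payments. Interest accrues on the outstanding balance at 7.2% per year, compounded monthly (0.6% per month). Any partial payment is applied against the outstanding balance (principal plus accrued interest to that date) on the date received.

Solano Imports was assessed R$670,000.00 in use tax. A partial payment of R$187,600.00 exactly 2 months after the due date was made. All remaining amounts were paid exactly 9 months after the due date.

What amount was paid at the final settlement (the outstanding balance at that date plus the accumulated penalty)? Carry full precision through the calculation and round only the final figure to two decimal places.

Balance at month 2: R$670,000.0000 × (1 + 0.006)^2 = R$678,064.1200
After R$187,600.00 payment: R$678,064.1200 − R$187,600.00 = R$490,464.1200
Balance at month 9: R$490,464.1200 × (1 + 0.006)^7 = R$511,438.1342…
Penalty: 9 × 0.75% × R$670,000.00 = R$45,225.00
Final settlement = outstanding balance + penalty = R$511,438.1342… + R$45,225.00 = R$556,663.13

R$556,663.13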